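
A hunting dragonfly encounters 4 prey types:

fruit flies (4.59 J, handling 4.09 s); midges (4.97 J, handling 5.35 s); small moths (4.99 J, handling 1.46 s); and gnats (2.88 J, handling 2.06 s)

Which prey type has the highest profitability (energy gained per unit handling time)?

small moths

Profitability E/h (J/s): fruit flies = 4.59/4.09 = 1.12, midges = 4.97/5.35 = 0.929, small moths = 4.99/1.46 = 3.42, gnats = 2.88/2.06 = 1.4.
Ranked: small moths > gnats > fruit flies > midges.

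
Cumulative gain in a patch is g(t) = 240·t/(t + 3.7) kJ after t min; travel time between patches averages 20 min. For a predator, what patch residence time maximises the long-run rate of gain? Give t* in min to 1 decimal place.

8.6 min

By the marginal value theorem, leave when the instantaneous gain rate g'(t) equals the habitat-wide average g(t)/(T + t).
g'(t) = 240·3.7/(t + 3.7)². Setting 240·3.7/(t+3.7)² = 240t/[(t+3.7)(20+t)] gives 3.7(20+t) = t(t+3.7), so t² = 3.7×20 = 74.
t* = √74 = 8.602 min.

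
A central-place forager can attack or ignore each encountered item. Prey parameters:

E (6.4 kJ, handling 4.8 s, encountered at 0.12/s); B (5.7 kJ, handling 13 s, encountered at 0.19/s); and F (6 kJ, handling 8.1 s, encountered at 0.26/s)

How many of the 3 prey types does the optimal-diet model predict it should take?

2

Profitabilities (E/h, kJ/s): E 1.33, F 0.741, B 0.438. Add prey in this order while the next type's profitability exceeds the intake rate on those already taken.
Rate on top 1: 0.4873. F: 0.741 > 0.4873 → include.
Rate on top 2: 0.6323. B: 0.438 < 0.6323 → exclude; stop.
Optimal diet: E, F — 2 of 3 types.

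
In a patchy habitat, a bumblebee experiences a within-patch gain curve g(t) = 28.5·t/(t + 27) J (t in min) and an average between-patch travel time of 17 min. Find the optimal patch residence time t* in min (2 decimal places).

Maximise g(t)/(T+t): set derivative to zero → g'(t)(T+t) = g(t).
g'(t) = 28.5·27/(t + 27)². Setting 28.5·27/(t+27)² = 28.5t/[(t+27)(17+t)] gives 27(17+t) = t(t+27), so t² = 27×17 = 459.
t* = √459 = 21.42 min.

21.42 min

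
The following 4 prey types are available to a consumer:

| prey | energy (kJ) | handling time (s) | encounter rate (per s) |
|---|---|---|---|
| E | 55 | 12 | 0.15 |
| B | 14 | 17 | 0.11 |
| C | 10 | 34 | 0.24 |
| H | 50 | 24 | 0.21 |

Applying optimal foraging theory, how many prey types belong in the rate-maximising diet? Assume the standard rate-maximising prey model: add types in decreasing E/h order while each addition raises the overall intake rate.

Profitabilities (E/h, kJ/s): E 4.58, H 2.08, B 0.824, C 0.294. Add prey in this order while the next type's profitability exceeds the intake rate on those already taken.
Rate on top 1: 2.946. H: 2.08 < 2.946 → exclude; stop.
Optimal diet: E — 1 of 4 types.

1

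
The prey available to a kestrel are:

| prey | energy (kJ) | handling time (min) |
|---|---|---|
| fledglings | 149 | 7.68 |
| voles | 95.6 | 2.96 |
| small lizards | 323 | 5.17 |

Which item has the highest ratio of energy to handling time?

small lizards

Profitability E/h (kJ/min): fledglings = 149/7.68 = 19.4, voles = 95.6/2.96 = 32.3, small lizards = 323/5.17 = 62.5.
Ranked: small lizards > voles > fledglings.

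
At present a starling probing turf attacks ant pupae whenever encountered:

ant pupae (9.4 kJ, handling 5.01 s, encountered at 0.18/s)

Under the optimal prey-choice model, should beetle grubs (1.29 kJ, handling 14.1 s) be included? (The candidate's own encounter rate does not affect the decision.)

No

On ant pupae alone, R = ΣλE/(1+Σλh) = 1.692/1.902 = 0.8897 kJ/s.
Profitability of beetle grubs: 1.29/14.1 = 0.09149 kJ/s.
0.09149 < 0.8897, so adding beetle grubs would lower the average — exclude it.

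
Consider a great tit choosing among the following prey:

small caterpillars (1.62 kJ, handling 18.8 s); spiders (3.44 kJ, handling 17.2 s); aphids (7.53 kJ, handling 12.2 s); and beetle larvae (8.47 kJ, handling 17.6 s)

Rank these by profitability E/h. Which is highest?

Profitability E/h (kJ/s): small caterpillars = 1.62/18.8 = 0.0862, spiders = 3.44/17.2 = 0.2, aphids = 7.53/12.2 = 0.617, beetle larvae = 8.47/17.6 = 0.481.
Ranked: aphids > beetle larvae > spiders > small caterpillars.

aphids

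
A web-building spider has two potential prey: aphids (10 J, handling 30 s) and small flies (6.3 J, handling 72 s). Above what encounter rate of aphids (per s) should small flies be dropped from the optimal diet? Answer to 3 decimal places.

At the threshold, the rate on aphids alone equals the profitability of small flies: λ·10/(1 + λ·30) = 6.3/72 = 0.0875.
Rearranging, λ(10 − 0.0875×30) = 0.0875, so λ = 0.0875/7.375 = 0.01186 per s.

0.012 per s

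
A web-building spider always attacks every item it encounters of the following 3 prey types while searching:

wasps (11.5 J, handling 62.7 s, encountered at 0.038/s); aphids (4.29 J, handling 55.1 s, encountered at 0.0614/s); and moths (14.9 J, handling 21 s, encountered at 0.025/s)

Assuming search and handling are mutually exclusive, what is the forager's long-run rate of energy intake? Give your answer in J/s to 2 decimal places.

0.15 J/s

R = (0.038×11.5 + 0.0614×4.29 + 0.025×14.9) / (1 + 0.038×62.7 + 0.0614×55.1 + 0.025×21) = 1.073/7.291 = 0.1472 J/s.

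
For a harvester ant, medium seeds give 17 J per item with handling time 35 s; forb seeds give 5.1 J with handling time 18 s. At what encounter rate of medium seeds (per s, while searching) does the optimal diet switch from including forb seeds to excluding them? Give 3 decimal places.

0.040 per s

Drop forb seeds once their profitability E₂/h₂ falls below the rate achievable on medium seeds alone: E₂/h₂ = λE₁/(1 + λh₁).
Solve for λ: λE₁h₂ = E₂(1 + λh₁) → λ(E₁h₂ − E₂h₁) = E₂ → λ = E₂/(E₁h₂ − E₂h₁).
λ = 5.1/(17×18 − 5.1×35) = 5.1/127.5 = 0.04 per s.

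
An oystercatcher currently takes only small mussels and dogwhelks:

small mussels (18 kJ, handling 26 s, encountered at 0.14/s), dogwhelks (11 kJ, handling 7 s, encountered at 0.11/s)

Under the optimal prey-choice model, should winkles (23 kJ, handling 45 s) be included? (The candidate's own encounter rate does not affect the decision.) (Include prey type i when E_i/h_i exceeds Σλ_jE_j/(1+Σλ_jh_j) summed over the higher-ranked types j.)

Current rate: (0.14×18 + 0.11×11)/(1 + 0.14×26 + 0.11×7) = 0.6895 kJ/s.
Profitability of winkles: 23/45 = 0.5111 kJ/s.
0.5111 < 0.6895, so adding winkles would lower the average — exclude it.

No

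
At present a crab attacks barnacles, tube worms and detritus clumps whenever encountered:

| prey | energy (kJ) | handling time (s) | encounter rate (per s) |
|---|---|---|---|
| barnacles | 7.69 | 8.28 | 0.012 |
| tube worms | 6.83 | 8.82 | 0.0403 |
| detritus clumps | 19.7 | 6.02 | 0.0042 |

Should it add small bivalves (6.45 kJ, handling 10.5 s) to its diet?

Yes

Current rate: (0.012×7.69 + 0.0403×6.83 + 0.0042×19.7)/(1 + 0.012×8.28 + 0.0403×8.82 + 0.0042×6.02) = 0.3042 kJ/s.
Profitability of small bivalves: 6.45/10.5 = 0.6143 kJ/s.
Since 0.6143 > R, including small bivalves increases the long-run rate.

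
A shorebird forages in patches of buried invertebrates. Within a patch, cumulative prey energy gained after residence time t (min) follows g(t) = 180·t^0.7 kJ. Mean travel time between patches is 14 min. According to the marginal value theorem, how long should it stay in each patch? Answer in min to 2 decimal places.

Optimal t* satisfies g'(t*) = g(t*)/(T + t*).
g'(t) = 0.7·180·t^-0.3. Setting 0.7·180·t^-0.3 = 180·t^0.7/(14+t) gives 0.7(14+t) = t, so 0.30·t = 0.7×14.
t* = 0.7×14/0.30 = 32.67 min.

32.67 min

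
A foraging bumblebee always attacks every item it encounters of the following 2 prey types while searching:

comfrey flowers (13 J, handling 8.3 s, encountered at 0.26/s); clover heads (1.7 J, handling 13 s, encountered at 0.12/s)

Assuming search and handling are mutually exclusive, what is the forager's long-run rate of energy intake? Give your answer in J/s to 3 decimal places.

0.760 J/s

R = (0.26×13 + 0.12×1.7) / (1 + 0.26×8.3 + 0.12×13) = 3.584/4.718 = 0.7596 J/s.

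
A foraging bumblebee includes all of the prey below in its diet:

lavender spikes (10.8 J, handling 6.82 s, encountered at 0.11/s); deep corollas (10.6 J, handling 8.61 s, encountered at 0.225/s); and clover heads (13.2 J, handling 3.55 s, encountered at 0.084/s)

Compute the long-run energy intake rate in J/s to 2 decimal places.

1.17 J/s

Energy encountered per unit search time: 0.11×10.8 + 0.225×10.6 + 0.084×13.2 = 4.682 J/s.
Handling time per unit search time: 0.11×6.82 + 0.225×8.61 + 0.084×3.55 = 2.986.
Rate = 4.682/(1 + 2.986) = 1.175 J/s.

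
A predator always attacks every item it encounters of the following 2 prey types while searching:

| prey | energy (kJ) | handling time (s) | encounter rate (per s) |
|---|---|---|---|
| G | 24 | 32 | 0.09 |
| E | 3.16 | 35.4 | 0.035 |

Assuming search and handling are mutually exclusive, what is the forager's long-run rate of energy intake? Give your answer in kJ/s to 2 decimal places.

Energy encountered per unit search time: 0.09×24 + 0.035×3.16 = 2.271 kJ/s.
Handling time per unit search time: 0.09×32 + 0.035×35.4 = 4.119.
Rate = 2.271/(1 + 4.119) = 0.4436 kJ/s.

0.44 kJ/s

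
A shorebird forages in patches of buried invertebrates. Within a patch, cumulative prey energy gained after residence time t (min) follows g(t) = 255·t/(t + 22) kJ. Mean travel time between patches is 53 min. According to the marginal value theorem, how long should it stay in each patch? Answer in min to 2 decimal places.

Maximise g(t)/(T+t): set derivative to zero → g'(t)(T+t) = g(t).
g'(t) = 255·22/(t + 22)². Setting 255·22/(t+22)² = 255t/[(t+22)(53+t)] gives 22(53+t) = t(t+22), so t² = 22×53 = 1166.
t* = √1166 = 34.15 min.

34.15 min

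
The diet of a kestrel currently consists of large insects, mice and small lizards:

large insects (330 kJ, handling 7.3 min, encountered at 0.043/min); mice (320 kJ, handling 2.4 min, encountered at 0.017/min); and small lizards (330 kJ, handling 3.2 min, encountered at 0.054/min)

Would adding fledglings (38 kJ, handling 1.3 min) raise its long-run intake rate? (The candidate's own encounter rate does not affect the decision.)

Intake rate on the current diet: R = (0.043×330 + 0.017×320 + 0.054×330) / (1 + 0.043×7.3 + 0.017×2.4 + 0.054×3.2) = 37.45/1.527 = 24.52 kJ/min.
Profitability of fledglings: 38/1.3 = 29.23 kJ/min.
29.23 > 24.52, so adding fledglings raises the average — include it.

Yes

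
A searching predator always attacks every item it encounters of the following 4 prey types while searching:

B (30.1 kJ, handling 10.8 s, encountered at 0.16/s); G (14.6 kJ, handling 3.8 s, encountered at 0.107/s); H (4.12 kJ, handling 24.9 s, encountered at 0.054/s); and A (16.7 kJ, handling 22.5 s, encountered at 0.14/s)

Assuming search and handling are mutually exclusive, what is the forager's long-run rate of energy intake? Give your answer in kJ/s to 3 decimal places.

Energy encountered per unit search time: 0.16×30.1 + 0.107×14.6 + 0.054×4.12 + 0.14×16.7 = 8.939 kJ/s.
Handling time per unit search time: 0.16×10.8 + 0.107×3.8 + 0.054×24.9 + 0.14×22.5 = 6.629.
Rate = 8.939/(1 + 6.629) = 1.172 kJ/s.

1.172 kJ/s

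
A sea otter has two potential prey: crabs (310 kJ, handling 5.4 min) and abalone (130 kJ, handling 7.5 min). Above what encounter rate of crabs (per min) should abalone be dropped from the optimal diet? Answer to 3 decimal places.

0.080 per min

At the threshold, the rate on crabs alone equals the profitability of abalone: λ·310/(1 + λ·5.4) = 130/7.5 = 17.33.
Rearranging, λ(310 − 17.33×5.4) = 17.33, so λ = 17.33/216.4 = 0.0801 per min.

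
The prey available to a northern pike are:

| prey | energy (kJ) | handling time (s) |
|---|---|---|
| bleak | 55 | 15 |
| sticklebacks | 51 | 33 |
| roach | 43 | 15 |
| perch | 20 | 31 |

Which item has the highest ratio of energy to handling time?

bleak

In descending order of E/h:
bleak: 55/15 = 3.67 kJ/s
roach: 43/15 = 2.87 kJ/s
sticklebacks: 51/33 = 1.55 kJ/s
perch: 20/31 = 0.645 kJ/s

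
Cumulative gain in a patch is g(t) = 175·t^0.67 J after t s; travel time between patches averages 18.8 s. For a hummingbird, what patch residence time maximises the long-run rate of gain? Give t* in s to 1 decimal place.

Maximise g(t)/(T+t): set derivative to zero → g'(t)(T+t) = g(t).
g'(t) = 0.67·175·t^-0.33. Setting 0.67·175·t^-0.33 = 175·t^0.67/(18.8+t) gives 0.67(18.8+t) = t, so 0.33·t = 0.67×18.8.
t* = 0.67×18.8/0.33 = 38.17 s.

38.2 s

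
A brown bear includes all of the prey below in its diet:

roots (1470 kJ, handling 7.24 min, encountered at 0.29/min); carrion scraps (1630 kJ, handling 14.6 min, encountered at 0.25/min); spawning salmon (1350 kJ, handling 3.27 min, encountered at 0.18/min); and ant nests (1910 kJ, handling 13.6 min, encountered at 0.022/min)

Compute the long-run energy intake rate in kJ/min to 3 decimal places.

146.492 kJ/min

R = (0.29×1470 + 0.25×1630 + 0.18×1350 + 0.022×1910) / (1 + 0.29×7.24 + 0.25×14.6 + 0.18×3.27 + 0.022×13.6) = 1119/7.637 = 146.5 kJ/min.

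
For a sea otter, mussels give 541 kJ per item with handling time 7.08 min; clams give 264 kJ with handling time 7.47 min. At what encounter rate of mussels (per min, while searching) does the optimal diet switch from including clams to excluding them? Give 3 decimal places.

0.122 per min

At the threshold, the rate on mussels alone equals the profitability of clams: λ·541/(1 + λ·7.08) = 264/7.47 = 35.34.
Rearranging, λ(541 − 35.34×7.08) = 35.34, so λ = 35.34/290.8 = 0.1215 per min.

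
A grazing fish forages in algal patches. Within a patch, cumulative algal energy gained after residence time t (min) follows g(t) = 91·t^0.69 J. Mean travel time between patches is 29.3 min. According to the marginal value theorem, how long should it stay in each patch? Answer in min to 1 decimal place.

65.2 min

Optimal t* satisfies g'(t*) = g(t*)/(T + t*).
g'(t) = 0.69·91·t^-0.31. Setting 0.69·91·t^-0.31 = 91·t^0.69/(29.3+t) gives 0.69(29.3+t) = t, so 0.31·t = 0.69×29.3.
t* = 0.69×29.3/0.31 = 65.22 min.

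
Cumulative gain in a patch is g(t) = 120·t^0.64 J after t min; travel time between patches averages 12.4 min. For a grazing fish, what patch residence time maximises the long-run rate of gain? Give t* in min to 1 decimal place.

22.0 min

By the marginal value theorem, leave when the instantaneous gain rate g'(t) equals the habitat-wide average g(t)/(T + t).
g'(t) = 0.64·120·t^-0.36. Setting 0.64·120·t^-0.36 = 120·t^0.64/(12.4+t) gives 0.64(12.4+t) = t, so 0.36·t = 0.64×12.4.
t* = 0.64×12.4/0.36 = 22.04 min.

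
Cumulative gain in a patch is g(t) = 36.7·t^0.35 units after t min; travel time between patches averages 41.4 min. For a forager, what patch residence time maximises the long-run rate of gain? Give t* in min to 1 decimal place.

22.3 min

Optimal t* satisfies g'(t*) = g(t*)/(T + t*).
g'(t) = 0.35·36.7·t^-0.65. Setting 0.35·36.7·t^-0.65 = 36.7·t^0.35/(41.4+t) gives 0.35(41.4+t) = t, so 0.65·t = 0.35×41.4.
t* = 0.35×41.4/0.65 = 22.29 min.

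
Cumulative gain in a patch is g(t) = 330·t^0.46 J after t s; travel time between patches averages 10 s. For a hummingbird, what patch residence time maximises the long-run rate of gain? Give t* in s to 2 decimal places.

8.52 s

By the marginal value theorem, leave when the instantaneous gain rate g'(t) equals the habitat-wide average g(t)/(T + t).
g'(t) = 0.46·330·t^-0.54. Setting 0.46·330·t^-0.54 = 330·t^0.46/(10+t) gives 0.46(10+t) = t, so 0.54·t = 0.46×10.
t* = 0.46×10/0.54 = 8.519 s.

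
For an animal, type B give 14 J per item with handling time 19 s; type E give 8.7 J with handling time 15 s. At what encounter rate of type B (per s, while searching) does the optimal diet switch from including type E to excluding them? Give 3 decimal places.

The zero-one rule: include type E iff E₂/h₂ > λE₁/(1+λh₁). Equality gives the switch point.
λE₁h₂ = E₂ + λE₂h₁ ⇒ λ = E₂/(E₁h₂ − E₂h₁) = 8.7/(210 − 165.3) = 0.1946 per s.

0.195 per s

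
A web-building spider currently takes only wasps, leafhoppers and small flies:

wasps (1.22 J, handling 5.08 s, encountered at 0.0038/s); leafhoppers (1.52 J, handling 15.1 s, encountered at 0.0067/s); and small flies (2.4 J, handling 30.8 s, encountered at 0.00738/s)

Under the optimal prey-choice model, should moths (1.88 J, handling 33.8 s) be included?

Yes

Current rate: (0.0038×1.22 + 0.0067×1.52 + 0.00738×2.4)/(1 + 0.0038×5.08 + 0.0067×15.1 + 0.00738×30.8) = 0.02414 J/s.
Profitability of moths: 1.88/33.8 = 0.05562 J/s.
Since 0.05562 > R, including moths increases the long-run rate.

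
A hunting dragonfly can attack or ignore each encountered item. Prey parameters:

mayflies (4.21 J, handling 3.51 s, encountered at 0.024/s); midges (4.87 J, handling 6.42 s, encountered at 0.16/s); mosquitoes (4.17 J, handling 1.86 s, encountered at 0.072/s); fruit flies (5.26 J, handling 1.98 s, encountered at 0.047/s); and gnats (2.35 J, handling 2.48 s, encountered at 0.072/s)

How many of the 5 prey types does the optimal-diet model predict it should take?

Profitabilities (E/h, J/s): fruit flies 2.66, mosquitoes 2.24, mayflies 1.2, gnats 0.948, midges 0.759. Add prey in this order while the next type's profitability exceeds the intake rate on those already taken.
Rate on top 1: 0.2262. mosquitoes: 2.24 > 0.2262 → include.
Rate on top 2: 0.4462. mayflies: 1.2 > 0.4462 → include.
Rate on top 3: 0.4946. gnats: 0.948 > 0.4946 → include.
Rate on top 4: 0.5489. midges: 0.759 > 0.5489 → include.
Optimal diet: fruit flies, mosquitoes, mayflies, gnats, midges — 5 of 5 types.

5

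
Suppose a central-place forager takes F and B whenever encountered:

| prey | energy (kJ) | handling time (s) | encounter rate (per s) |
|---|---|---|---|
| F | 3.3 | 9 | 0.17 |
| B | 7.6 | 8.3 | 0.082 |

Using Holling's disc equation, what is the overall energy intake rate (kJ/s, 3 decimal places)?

R = Σλ_iE_i / (1 + Σλ_ih_i)
Numerator: 0.17×3.3 + 0.082×7.6 = 1.184
Denominator: 1 + 0.17×9 + 0.082×8.3 = 3.211
R = 1.184/3.211 = 0.3688 kJ/s

0.369 kJ/s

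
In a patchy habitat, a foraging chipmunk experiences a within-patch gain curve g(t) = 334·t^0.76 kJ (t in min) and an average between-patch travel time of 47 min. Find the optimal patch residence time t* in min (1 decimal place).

By the marginal value theorem, leave when the instantaneous gain rate g'(t) equals the habitat-wide average g(t)/(T + t).
g'(t) = 0.76·334·t^-0.24. Setting 0.76·334·t^-0.24 = 334·t^0.76/(47+t) gives 0.76(47+t) = t, so 0.24·t = 0.76×47.
t* = 0.76×47/0.24 = 148.8 min.

148.8 min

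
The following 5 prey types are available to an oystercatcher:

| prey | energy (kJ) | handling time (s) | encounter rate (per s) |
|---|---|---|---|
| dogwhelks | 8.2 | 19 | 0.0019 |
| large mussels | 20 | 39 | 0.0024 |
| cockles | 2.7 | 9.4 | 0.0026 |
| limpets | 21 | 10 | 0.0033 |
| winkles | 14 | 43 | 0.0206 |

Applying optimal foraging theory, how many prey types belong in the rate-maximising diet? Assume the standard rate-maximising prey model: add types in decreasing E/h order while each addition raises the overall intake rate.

5

Profitabilities (E/h, kJ/s): limpets 2.1, large mussels 0.513, dogwhelks 0.432, winkles 0.326, cockles 0.287. Add prey in this order while the next type's profitability exceeds the intake rate on those already taken.
Rate on top 1: 0.06709. large mussels: 0.513 > 0.06709 → include.
Rate on top 2: 0.1041. dogwhelks: 0.432 > 0.1041 → include.
Rate on top 3: 0.1143. winkles: 0.326 > 0.1143 → include.
Rate on top 4: 0.2057. cockles: 0.287 > 0.2057 → include.
Optimal diet: limpets, large mussels, dogwhelks, winkles, cockles — 5 of 5 types.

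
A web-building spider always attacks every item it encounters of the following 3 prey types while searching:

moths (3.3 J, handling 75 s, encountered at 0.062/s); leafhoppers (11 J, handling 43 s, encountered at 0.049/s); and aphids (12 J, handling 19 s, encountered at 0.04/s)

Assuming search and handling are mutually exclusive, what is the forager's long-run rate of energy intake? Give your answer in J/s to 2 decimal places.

R = Σλ_iE_i / (1 + Σλ_ih_i)
Numerator: 0.062×3.3 + 0.049×11 + 0.04×12 = 1.224
Denominator: 1 + 0.062×75 + 0.049×43 + 0.04×19 = 8.517
R = 1.224/8.517 = 0.1437 J/s

0.14 J/s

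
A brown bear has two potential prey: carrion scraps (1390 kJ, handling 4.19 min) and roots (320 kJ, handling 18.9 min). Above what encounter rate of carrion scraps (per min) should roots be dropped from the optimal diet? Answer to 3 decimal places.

0.013 per min

At the threshold, the rate on carrion scraps alone equals the profitability of roots: λ·1390/(1 + λ·4.19) = 320/18.9 = 16.93.
Rearranging, λ(1390 − 16.93×4.19) = 16.93, so λ = 16.93/1319 = 0.01284 per min.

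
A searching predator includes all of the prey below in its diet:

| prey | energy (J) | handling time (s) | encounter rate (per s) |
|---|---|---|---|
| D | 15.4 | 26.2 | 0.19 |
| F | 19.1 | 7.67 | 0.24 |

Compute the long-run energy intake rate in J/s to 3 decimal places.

0.961 J/s

R = Σλ_iE_i / (1 + Σλ_ih_i)
Numerator: 0.19×15.4 + 0.24×19.1 = 7.51
Denominator: 1 + 0.19×26.2 + 0.24×7.67 = 7.819
R = 7.51/7.819 = 0.9605 J/s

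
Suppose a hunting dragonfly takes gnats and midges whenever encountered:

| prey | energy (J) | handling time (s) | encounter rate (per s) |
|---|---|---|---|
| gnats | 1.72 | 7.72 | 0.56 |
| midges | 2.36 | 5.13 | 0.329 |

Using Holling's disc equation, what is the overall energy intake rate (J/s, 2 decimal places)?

0.25 J/s

Energy encountered per unit search time: 0.56×1.72 + 0.329×2.36 = 1.74 J/s.
Handling time per unit search time: 0.56×7.72 + 0.329×5.13 = 6.011.
Rate = 1.74/(1 + 6.011) = 0.2481 J/s.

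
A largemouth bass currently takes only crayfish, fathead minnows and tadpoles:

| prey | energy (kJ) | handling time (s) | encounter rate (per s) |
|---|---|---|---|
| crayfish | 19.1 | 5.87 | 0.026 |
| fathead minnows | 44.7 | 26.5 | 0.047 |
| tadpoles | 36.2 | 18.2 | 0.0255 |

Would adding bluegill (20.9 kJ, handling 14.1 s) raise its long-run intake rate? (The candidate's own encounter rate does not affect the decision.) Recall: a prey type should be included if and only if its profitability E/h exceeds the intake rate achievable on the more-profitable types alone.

Yes

On crayfish, fathead minnows and tadpoles alone, R = ΣλE/(1+Σλh) = 3.521/2.862 = 1.23 kJ/s.
bluegill: E/h = 20.9/14.1 = 1.482 kJ/s.
Since 1.482 > R, including bluegill increases the long-run rate.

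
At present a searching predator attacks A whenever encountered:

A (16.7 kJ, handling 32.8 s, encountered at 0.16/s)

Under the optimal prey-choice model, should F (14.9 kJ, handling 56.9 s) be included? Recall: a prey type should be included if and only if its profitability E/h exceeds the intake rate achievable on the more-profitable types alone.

No

Current rate: (0.16×16.7)/(1 + 0.16×32.8) = 0.4277 kJ/s.
Profitability of F: 14.9/56.9 = 0.2619 kJ/s.
0.2619 < 0.4277, so adding F would lower the average — exclude it.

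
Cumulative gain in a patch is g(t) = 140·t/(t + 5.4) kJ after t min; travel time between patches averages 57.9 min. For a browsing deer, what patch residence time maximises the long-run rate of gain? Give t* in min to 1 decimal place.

By the marginal value theorem, leave when the instantaneous gain rate g'(t) equals the habitat-wide average g(t)/(T + t).
g'(t) = 140·5.4/(t + 5.4)². Setting 140·5.4/(t+5.4)² = 140t/[(t+5.4)(57.9+t)] gives 5.4(57.9+t) = t(t+5.4), so t² = 5.4×57.9 = 312.7.
t* = √312.7 = 17.68 min.

17.7 min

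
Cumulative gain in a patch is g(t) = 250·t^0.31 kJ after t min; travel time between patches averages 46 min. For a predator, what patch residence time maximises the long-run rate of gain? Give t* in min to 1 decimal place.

Optimal t* satisfies g'(t*) = g(t*)/(T + t*).
g'(t) = 0.31·250·t^-0.69. Setting 0.31·250·t^-0.69 = 250·t^0.31/(46+t) gives 0.31(46+t) = t, so 0.69·t = 0.31×46.
t* = 0.31×46/0.69 = 20.67 min.

20.7 min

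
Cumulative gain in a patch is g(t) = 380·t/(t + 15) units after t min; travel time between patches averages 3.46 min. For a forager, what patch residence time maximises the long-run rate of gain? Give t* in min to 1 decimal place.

7.2 min

By the marginal value theorem, leave when the instantaneous gain rate g'(t) equals the habitat-wide average g(t)/(T + t).
g'(t) = 380·15/(t + 15)². Setting 380·15/(t+15)² = 380t/[(t+15)(3.46+t)] gives 15(3.46+t) = t(t+15), so t² = 15×3.46 = 51.9.
t* = √51.9 = 7.204 min.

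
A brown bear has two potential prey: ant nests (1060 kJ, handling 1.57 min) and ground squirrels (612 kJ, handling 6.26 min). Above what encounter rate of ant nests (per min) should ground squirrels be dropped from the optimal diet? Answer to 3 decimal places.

Drop ground squirrels once their profitability E₂/h₂ falls below the rate achievable on ant nests alone: E₂/h₂ = λE₁/(1 + λh₁).
Solve for λ: λE₁h₂ = E₂(1 + λh₁) → λ(E₁h₂ − E₂h₁) = E₂ → λ = E₂/(E₁h₂ − E₂h₁).
λ = 612/(1060×6.26 − 612×1.57) = 612/5675 = 0.1078 per min.

0.108 per min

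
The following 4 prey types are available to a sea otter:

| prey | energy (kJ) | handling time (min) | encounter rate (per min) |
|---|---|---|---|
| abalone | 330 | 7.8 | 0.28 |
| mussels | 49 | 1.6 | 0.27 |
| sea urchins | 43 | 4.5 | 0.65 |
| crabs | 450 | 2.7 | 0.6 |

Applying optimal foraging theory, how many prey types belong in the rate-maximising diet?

1

Rank by E/h (kJ/min): crabs 167, abalone 42.3, mussels 30.6, sea urchins 9.56. Include each in turn until the next type's E/h falls below the running intake rate.
Rate on top 1: 103.1. abalone: 42.3 < 103.1 → exclude; stop.
Optimal diet: crabs — 1 of 4 types.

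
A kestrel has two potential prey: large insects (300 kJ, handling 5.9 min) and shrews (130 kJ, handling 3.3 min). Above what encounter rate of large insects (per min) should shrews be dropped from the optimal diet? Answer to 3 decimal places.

Drop shrews once their profitability E₂/h₂ falls below the rate achievable on large insects alone: E₂/h₂ = λE₁/(1 + λh₁).
Solve for λ: λE₁h₂ = E₂(1 + λh₁) → λ(E₁h₂ − E₂h₁) = E₂ → λ = E₂/(E₁h₂ − E₂h₁).
λ = 130/(300×3.3 − 130×5.9) = 130/223 = 0.583 per min.

0.583 per min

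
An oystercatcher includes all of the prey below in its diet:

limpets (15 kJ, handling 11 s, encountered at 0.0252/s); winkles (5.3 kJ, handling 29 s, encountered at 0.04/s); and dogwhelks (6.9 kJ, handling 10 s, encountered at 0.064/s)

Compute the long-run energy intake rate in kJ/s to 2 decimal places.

R = (0.0252×15 + 0.04×5.3 + 0.064×6.9) / (1 + 0.0252×11 + 0.04×29 + 0.064×10) = 1.032/3.077 = 0.3352 kJ/s.

0.34 kJ/s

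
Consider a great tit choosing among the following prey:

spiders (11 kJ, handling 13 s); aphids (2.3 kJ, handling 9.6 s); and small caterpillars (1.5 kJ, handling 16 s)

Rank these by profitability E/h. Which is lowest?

small caterpillars

In descending order of E/h:
spiders: 11/13 = 0.846 kJ/s
aphids: 2.3/9.6 = 0.24 kJ/s
small caterpillars: 1.5/16 = 0.0938 kJ/s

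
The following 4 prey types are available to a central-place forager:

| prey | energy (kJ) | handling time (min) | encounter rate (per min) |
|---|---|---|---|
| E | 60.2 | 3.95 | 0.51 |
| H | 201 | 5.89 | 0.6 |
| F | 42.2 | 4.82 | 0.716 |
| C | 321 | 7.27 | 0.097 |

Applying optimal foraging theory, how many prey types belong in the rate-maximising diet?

2

Rank by E/h (kJ/min): C 44.2, H 34.1, E 15.2, F 8.76. Include each in turn until the next type's E/h falls below the running intake rate.
Rate on top 1: 18.26. H: 34.1 > 18.26 → include.
Rate on top 2: 28.96. E: 15.2 < 28.96 → exclude; stop.
Optimal diet: C, H — 2 of 4 types.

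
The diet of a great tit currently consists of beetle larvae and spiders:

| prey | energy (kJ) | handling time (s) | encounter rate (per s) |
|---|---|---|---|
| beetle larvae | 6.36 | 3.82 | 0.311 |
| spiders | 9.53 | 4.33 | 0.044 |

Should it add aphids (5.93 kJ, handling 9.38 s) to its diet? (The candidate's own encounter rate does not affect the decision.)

No

On beetle larvae and spiders alone, R = ΣλE/(1+Σλh) = 2.397/2.379 = 1.008 kJ/s.
Profitability of aphids: 5.93/9.38 = 0.6322 kJ/s.
Since 0.6322 < R, time spent handling aphids is better spent searching.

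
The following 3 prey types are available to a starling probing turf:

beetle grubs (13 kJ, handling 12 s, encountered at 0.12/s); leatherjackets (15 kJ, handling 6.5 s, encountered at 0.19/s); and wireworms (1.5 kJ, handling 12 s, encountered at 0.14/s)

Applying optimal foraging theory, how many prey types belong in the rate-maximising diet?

1

E/h in descending order: leatherjackets 2.31, beetle grubs 1.08, wireworms 0.125 kJ/s. The optimal diet is the largest prefix of this list for which every included type satisfies E_i/h_i > R on the types above it.
Rate on top 1: 1.275. beetle grubs: 1.08 < 1.275 → exclude; stop.
Optimal diet: leatherjackets — 1 of 3 types.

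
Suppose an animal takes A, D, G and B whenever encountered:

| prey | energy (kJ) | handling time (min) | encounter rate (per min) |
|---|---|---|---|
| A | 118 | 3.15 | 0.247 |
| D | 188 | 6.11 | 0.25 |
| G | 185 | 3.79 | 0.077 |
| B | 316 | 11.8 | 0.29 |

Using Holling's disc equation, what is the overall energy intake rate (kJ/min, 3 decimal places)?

25.933 kJ/min

R = Σλ_iE_i / (1 + Σλ_ih_i)
Numerator: 0.247×118 + 0.25×188 + 0.077×185 + 0.29×316 = 182
Denominator: 1 + 0.247×3.15 + 0.25×6.11 + 0.077×3.79 + 0.29×11.8 = 7.019
R = 182/7.019 = 25.93 kJ/min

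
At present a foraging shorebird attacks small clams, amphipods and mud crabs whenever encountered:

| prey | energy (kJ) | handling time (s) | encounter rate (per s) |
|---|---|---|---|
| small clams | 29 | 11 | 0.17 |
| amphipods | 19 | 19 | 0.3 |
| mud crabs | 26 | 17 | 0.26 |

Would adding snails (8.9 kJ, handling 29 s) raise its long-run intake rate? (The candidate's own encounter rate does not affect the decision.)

No

Current rate: (0.17×29 + 0.3×19 + 0.26×26)/(1 + 0.17×11 + 0.3×19 + 0.26×17) = 1.339 kJ/s.
snails: E/h = 8.9/29 = 0.3069 kJ/s.
Since 0.3069 < R, time spent handling snails is better spent searching.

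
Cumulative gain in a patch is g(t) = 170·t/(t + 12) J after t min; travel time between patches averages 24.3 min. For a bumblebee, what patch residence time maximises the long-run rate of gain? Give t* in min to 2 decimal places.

17.08 min

Optimal t* satisfies g'(t*) = g(t*)/(T + t*).
g'(t) = 170·12/(t + 12)². Setting 170·12/(t+12)² = 170t/[(t+12)(24.3+t)] gives 12(24.3+t) = t(t+12), so t² = 12×24.3 = 291.6.
t* = √291.6 = 17.08 min.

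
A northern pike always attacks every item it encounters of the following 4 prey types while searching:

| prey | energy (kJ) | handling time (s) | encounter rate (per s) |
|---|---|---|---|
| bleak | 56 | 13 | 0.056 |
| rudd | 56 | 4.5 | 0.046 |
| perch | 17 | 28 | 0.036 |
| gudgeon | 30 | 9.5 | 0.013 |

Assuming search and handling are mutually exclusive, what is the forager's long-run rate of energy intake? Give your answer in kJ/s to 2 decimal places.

2.19 kJ/s

R = (0.056×56 + 0.046×56 + 0.036×17 + 0.013×30) / (1 + 0.056×13 + 0.046×4.5 + 0.036×28 + 0.013×9.5) = 6.714/3.067 = 2.189 kJ/s.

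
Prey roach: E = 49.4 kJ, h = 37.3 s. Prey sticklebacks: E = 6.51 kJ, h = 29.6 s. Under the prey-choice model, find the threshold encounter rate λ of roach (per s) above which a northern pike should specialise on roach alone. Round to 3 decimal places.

Drop sticklebacks once their profitability E₂/h₂ falls below the rate achievable on roach alone: E₂/h₂ = λE₁/(1 + λh₁).
Solve for λ: λE₁h₂ = E₂(1 + λh₁) → λ(E₁h₂ − E₂h₁) = E₂ → λ = E₂/(E₁h₂ − E₂h₁).
λ = 6.51/(49.4×29.6 − 6.51×37.3) = 6.51/1219 = 0.005339 per s.

0.005 per s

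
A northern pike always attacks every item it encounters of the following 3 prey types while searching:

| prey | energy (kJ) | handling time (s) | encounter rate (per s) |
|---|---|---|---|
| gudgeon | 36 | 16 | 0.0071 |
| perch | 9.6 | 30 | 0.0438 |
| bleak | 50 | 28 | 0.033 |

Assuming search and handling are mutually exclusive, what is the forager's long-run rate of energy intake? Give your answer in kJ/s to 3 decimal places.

Energy encountered per unit search time: 0.0071×36 + 0.0438×9.6 + 0.033×50 = 2.326 kJ/s.
Handling time per unit search time: 0.0071×16 + 0.0438×30 + 0.033×28 = 2.352.
Rate = 2.326/(1 + 2.352) = 0.694 kJ/s.

0.694 kJ/s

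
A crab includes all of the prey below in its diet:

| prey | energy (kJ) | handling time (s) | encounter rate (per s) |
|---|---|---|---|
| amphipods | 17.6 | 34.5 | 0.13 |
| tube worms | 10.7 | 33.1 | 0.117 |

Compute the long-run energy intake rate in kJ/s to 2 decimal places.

R = (0.13×17.6 + 0.117×10.7) / (1 + 0.13×34.5 + 0.117×33.1) = 3.54/9.358 = 0.3783 kJ/s.

0.38 kJ/s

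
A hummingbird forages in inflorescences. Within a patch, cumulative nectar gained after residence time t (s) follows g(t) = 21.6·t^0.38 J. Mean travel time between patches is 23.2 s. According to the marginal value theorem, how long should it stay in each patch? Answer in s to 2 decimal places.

14.22 s

By the marginal value theorem, leave when the instantaneous gain rate g'(t) equals the habitat-wide average g(t)/(T + t).
g'(t) = 0.38·21.6·t^-0.62. Setting 0.38·21.6·t^-0.62 = 21.6·t^0.38/(23.2+t) gives 0.38(23.2+t) = t, so 0.62·t = 0.38×23.2.
t* = 0.38×23.2/0.62 = 14.22 s.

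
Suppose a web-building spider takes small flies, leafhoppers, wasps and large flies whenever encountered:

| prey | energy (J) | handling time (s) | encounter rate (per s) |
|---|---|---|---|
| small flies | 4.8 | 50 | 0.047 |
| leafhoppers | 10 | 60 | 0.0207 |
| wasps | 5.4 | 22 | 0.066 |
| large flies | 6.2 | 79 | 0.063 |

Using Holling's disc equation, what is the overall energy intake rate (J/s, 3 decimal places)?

0.107 J/s

R = Σλ_iE_i / (1 + Σλ_ih_i)
Numerator: 0.047×4.8 + 0.0207×10 + 0.066×5.4 + 0.063×6.2 = 1.18
Denominator: 1 + 0.047×50 + 0.0207×60 + 0.066×22 + 0.063×79 = 11.02
R = 1.18/11.02 = 0.107 J/s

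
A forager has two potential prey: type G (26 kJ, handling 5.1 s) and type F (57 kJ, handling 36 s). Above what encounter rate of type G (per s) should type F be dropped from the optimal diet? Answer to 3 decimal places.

0.088 per s

The zero-one rule: include type F iff E₂/h₂ > λE₁/(1+λh₁). Equality gives the switch point.
λE₁h₂ = E₂ + λE₂h₁ ⇒ λ = E₂/(E₁h₂ − E₂h₁) = 57/(936 − 290.7) = 0.08833 per s.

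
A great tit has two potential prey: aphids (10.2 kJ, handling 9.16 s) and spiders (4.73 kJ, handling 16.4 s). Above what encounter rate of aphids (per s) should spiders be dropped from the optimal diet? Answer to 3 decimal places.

At the threshold, the rate on aphids alone equals the profitability of spiders: λ·10.2/(1 + λ·9.16) = 4.73/16.4 = 0.2884.
Rearranging, λ(10.2 − 0.2884×9.16) = 0.2884, so λ = 0.2884/7.558 = 0.03816 per s.

0.038 per s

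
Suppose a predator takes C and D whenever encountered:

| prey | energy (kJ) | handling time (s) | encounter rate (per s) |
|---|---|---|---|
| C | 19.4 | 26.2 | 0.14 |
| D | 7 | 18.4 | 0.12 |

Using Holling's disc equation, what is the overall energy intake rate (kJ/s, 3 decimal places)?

0.517 kJ/s

R = Σλ_iE_i / (1 + Σλ_ih_i)
Numerator: 0.14×19.4 + 0.12×7 = 3.556
Denominator: 1 + 0.14×26.2 + 0.12×18.4 = 6.876
R = 3.556/6.876 = 0.5172 kJ/s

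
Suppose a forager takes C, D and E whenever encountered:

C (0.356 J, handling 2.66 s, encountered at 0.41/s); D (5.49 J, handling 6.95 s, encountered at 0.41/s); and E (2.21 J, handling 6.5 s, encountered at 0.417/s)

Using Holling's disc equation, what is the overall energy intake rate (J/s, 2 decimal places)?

R = (0.41×0.356 + 0.41×5.49 + 0.417×2.21) / (1 + 0.41×2.66 + 0.41×6.95 + 0.417×6.5) = 3.318/7.651 = 0.4337 J/s.

0.43 J/s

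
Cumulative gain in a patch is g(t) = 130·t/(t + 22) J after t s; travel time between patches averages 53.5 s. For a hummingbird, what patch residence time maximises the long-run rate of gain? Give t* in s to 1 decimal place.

By the marginal value theorem, leave when the instantaneous gain rate g'(t) equals the habitat-wide average g(t)/(T + t).
g'(t) = 130·22/(t + 22)². Setting 130·22/(t+22)² = 130t/[(t+22)(53.5+t)] gives 22(53.5+t) = t(t+22), so t² = 22×53.5 = 1177.
t* = √1177 = 34.31 s.

34.3 s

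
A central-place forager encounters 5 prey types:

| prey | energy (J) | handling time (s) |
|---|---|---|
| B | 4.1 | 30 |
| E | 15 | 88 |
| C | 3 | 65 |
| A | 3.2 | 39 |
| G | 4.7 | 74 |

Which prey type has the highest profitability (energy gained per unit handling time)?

In descending order of E/h:
E: 15/88 = 0.17 J/s
B: 4.1/30 = 0.137 J/s
A: 3.2/39 = 0.0821 J/s
G: 4.7/74 = 0.0635 J/s
C: 3/65 = 0.0462 J/s

E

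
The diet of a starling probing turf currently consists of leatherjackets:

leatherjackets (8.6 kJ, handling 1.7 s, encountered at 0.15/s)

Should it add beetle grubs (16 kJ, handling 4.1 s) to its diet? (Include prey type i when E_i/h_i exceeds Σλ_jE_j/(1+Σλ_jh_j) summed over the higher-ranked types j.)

On leatherjackets alone, R = ΣλE/(1+Σλh) = 1.29/1.255 = 1.028 kJ/s.
beetle grubs: E/h = 16/4.1 = 3.902 kJ/s.
Since 3.902 > R, including beetle grubs increases the long-run rate.

Yes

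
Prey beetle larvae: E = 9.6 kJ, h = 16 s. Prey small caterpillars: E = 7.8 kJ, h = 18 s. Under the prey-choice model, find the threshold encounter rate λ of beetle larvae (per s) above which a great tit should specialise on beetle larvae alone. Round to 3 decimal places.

The zero-one rule: include small caterpillars iff E₂/h₂ > λE₁/(1+λh₁). Equality gives the switch point.
λE₁h₂ = E₂ + λE₂h₁ ⇒ λ = E₂/(E₁h₂ − E₂h₁) = 7.8/(172.8 − 124.8) = 0.1625 per s.

0.163 per s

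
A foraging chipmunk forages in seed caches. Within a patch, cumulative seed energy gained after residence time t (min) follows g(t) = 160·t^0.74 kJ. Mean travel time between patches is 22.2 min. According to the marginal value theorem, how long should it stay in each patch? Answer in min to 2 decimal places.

63.18 min

By the marginal value theorem, leave when the instantaneous gain rate g'(t) equals the habitat-wide average g(t)/(T + t).
g'(t) = 0.74·160·t^-0.26. Setting 0.74·160·t^-0.26 = 160·t^0.74/(22.2+t) gives 0.74(22.2+t) = t, so 0.26·t = 0.74×22.2.
t* = 0.74×22.2/0.26 = 63.18 min.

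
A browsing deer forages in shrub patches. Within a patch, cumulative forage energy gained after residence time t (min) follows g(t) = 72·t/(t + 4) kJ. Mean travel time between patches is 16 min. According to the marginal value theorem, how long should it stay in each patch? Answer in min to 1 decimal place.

8.0 min

Optimal t* satisfies g'(t*) = g(t*)/(T + t*).
g'(t) = 72·4/(t + 4)². Setting 72·4/(t+4)² = 72t/[(t+4)(16+t)] gives 4(16+t) = t(t+4), so t² = 4×16 = 64.
t* = √64 = 8 min.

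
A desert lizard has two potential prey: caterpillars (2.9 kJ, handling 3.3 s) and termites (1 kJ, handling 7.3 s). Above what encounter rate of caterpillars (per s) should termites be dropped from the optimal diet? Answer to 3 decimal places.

0.056 per s

The zero-one rule: include termites iff E₂/h₂ > λE₁/(1+λh₁). Equality gives the switch point.
λE₁h₂ = E₂ + λE₂h₁ ⇒ λ = E₂/(E₁h₂ − E₂h₁) = 1/(21.17 − 3.3) = 0.05596 per s.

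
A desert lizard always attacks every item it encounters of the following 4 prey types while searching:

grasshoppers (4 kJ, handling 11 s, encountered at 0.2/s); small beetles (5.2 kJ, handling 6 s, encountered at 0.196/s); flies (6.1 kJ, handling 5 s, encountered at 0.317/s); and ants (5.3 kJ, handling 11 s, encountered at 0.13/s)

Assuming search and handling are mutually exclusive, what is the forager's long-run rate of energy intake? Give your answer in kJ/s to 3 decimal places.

0.601 kJ/s

Energy encountered per unit search time: 0.2×4 + 0.196×5.2 + 0.317×6.1 + 0.13×5.3 = 4.442 kJ/s.
Handling time per unit search time: 0.2×11 + 0.196×6 + 0.317×5 + 0.13×11 = 6.391.
Rate = 4.442/(1 + 6.391) = 0.601 kJ/s.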